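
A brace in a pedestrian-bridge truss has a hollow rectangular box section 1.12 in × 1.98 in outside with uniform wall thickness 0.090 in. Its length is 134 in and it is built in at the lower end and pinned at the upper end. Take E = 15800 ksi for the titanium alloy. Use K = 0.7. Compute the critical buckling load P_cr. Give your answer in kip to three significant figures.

Inner dimensions: h_i = 1.98 − 2×0.090 = 1.800 in, b_i = 1.12 − 2×0.090 = 0.9400 in
Weak-axis I_min = (h_o·b_o³ − h_i·b_i³)/12 with b_o = 1.12, b_i = 0.9400 in (shorter outer/inner sides).
I_min = (1.98×1.12³ − 1.800×0.9400³)/12 = 0.1072 in⁴
Effective length L_e = K·L = 0.7 × 134 = 93.80 in
P_cr = π²EI / L_e² = π² × 15800×10³ × 0.1072 / 93.80² = 1.900×10^3 lb

P_cr ≈ 1.90 kip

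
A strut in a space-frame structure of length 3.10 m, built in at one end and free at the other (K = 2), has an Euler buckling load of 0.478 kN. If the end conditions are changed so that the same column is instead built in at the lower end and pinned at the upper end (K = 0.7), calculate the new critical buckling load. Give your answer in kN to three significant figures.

P_cr ≈ 3.90 kN

P_cr ∝ 1/K², so P_cr,new = P_cr,old × (K_old/K_new)² = 0.478 × (2/0.7)²
= 0.478 × 8.163 = 3.90 kN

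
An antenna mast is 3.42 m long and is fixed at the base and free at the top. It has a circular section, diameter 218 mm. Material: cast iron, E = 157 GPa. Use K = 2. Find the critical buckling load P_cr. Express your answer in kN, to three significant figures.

I = πd⁴/64 = π×218⁴/64 = 1.109×10^8 mm⁴
I = 1.109×10^8 mm⁴ = 1.109×10^-4 m⁴
Effective length L_e = K·L = 2 × 3.42 = 6.840 m
P_cr = π²EI / L_e² = π² × 157×10⁹ × 1.109×10^-4 / 6.840² = 3.672×10^6 N

P_cr ≈ 3670 kN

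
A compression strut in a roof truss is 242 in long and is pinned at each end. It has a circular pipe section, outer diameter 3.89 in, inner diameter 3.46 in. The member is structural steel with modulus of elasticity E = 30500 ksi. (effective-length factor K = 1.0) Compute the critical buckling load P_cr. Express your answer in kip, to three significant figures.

P_cr ≈ 21.6 kip

d_o = 3.89 in, d_i = 3.46 in
I = π(d_o⁴ − d_i⁴)/64 = π(3.89⁴ − 3.460⁴)/64 = 4.205 in⁴
Effective length L_e = K·L = 1 × 242 = 242.0 in
P_cr = π²EI / L_e² = π² × 30500×10³ × 4.205 / 242.0² = 2.161×10^4 lb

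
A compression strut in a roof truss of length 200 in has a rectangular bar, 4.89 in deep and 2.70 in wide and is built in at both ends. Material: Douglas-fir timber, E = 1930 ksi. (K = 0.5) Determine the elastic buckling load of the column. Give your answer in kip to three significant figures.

Buckling occurs about the weak axis: I_min = h·b³/12 with b = 2.70 in (the shorter side).
I_min = 4.89×2.70³/12 = 8.021 in⁴
Effective length L_e = K·L = 0.5 × 200 = 100.0 in
P_cr = π²EI / L_e² = π² × 1930×10³ × 8.021 / 100.0² = 1.528×10^4 lb

P_cr ≈ 15.3 kip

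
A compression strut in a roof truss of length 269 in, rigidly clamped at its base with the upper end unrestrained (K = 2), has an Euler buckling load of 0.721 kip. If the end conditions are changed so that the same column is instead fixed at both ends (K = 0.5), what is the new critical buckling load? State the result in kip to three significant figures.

P_cr ≈ 11.5 kip

P_cr ∝ 1/K², so P_cr,new = P_cr,old × (K_old/K_new)² = 0.721 × (2/0.5)²
= 0.721 × 16.00 = 11.5 kip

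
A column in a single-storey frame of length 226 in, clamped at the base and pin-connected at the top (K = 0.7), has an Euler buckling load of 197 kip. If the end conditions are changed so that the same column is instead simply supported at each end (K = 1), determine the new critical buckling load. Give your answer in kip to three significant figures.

P_cr ∝ 1/K², so P_cr,new = P_cr,old × (K_old/K_new)² = 197 × (0.7/1)²
= 197 × 0.4900 = 96.5 kip

P_cr ≈ 96.5 kip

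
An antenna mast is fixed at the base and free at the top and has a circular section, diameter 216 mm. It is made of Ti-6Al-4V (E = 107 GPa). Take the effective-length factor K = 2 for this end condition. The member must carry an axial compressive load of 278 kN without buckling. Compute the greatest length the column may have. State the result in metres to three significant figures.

L_max ≈ 10.1 m

I = πd⁴/64 = π×216⁴/64 = 1.069×10^8 mm⁴
I = 1.069×10^-4 m⁴
At the buckling limit P_cr = P = 2.780×10^5 N
From P_cr = π²EI/(K·L)²:  L = (1/K)·√(π²EI/P_cr) = (1/2)·√(π²×1.07×10^11×1.069×10^-4/2.780×10^5)
L = 10.1 m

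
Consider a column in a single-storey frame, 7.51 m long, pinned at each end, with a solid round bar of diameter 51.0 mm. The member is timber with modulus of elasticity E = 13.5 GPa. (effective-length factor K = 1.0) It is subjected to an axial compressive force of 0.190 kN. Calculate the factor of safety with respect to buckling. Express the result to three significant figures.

n ≈ 4.13

I = πd⁴/64 = π×51.0⁴/64 = 3.321×10^5 mm⁴
I = 3.321×10^5 mm⁴ = 3.321×10^-7 m⁴
Effective length L_e = K·L = 1 × 7.51 = 7.510 m
P_cr = π²EI / L_e² = π² × 13.5×10⁹ × 3.321×10^-7 / 7.510² = 784.5 N
Factor of safety n = P_cr / P = 0.78452 / 0.190 = 4.13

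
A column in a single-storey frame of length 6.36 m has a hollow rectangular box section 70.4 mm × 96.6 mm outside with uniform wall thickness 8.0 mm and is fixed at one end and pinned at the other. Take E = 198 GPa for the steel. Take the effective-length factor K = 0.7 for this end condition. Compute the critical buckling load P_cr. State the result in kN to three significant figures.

P_cr ≈ 170 kN

Inner dimensions: h_i = 96.6 − 2×8.0 = 80.60 mm, b_i = 70.4 − 2×8.0 = 54.40 mm
Weak-axis I_min = (h_o·b_o³ − h_i·b_i³)/12 with b_o = 70.4, b_i = 54.40 mm (shorter outer/inner sides).
I_min = (96.6×70.4³ − 80.60×54.40³)/12 = 1.727×10^6 mm⁴
I = 1.727×10^6 mm⁴ = 1.727×10^-6 m⁴
Effective length L_e = K·L = 0.7 × 6.36 = 4.452 m
P_cr = π²EI / L_e² = π² × 198×10⁹ × 1.727×10^-6 / 4.452² = 1.703×10^5 N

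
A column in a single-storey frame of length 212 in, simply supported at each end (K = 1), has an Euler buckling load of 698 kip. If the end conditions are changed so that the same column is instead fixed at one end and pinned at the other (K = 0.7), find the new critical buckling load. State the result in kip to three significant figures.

P_cr ≈ 1420 kip

P_cr ∝ 1/K², so P_cr,new = P_cr,old × (K_old/K_new)² = 698 × (1/0.7)²
= 698 × 2.041 = 1420 kip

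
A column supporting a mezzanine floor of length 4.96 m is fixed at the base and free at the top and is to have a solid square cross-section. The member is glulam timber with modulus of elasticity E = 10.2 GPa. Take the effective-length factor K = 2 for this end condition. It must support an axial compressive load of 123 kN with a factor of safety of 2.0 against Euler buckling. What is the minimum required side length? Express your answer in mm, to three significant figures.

a ≈ 232 mm

Required P_cr = n·P = 2.0 × 123 = 246.0 kN
L_e = K·L = 2 × 4.96 = 9.920 m
Required I = P_cr·L_e²/(π²E) = 2.460×10^5 × 9.920² / (π² × 1.02×10^10) = 2.405×10^-4 m⁴
I_req = 2.405×10^8 mm⁴
Solid square: I = a⁴/12  ⇒  a = (12I)^(1/4) = (12×2.405×10^8)^(1/4) = 232 mm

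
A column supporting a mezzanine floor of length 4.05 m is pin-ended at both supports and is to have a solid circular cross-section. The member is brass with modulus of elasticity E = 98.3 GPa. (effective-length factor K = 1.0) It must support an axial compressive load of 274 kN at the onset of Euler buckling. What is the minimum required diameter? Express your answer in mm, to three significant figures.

d ≈ 98.6 mm

L_e = K·L = 1 × 4.05 = 4.050 m
Required I = P_cr·L_e²/(π²E) = 2.740×10^5 × 4.050² / (π² × 9.83×10^10) = 4.632×10^-6 m⁴
I_req = 4.632×10^6 mm⁴
Solid circle: I = πd⁴/64  ⇒  d = (64I/π)^(1/4) = (64×4.632×10^6/π)^(1/4) = 98.6 mm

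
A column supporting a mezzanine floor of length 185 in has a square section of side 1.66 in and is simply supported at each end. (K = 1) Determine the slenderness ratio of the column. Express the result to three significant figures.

λ ≈ 386

For a square r = a/√12 = 1.66/√12 = 0.4792 in
L_e = K·L = 1 × 185 = 185.0 in
λ = L_e / r_min = 185.00 / 0.4792 = 386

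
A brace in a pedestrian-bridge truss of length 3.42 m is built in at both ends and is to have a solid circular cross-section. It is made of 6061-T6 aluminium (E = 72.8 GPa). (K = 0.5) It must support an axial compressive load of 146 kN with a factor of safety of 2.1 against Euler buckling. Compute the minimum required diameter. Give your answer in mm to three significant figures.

Required P_cr = n·P = 2.1 × 146 = 306.6 kN
L_e = K·L = 0.5 × 3.42 = 1.710 m
Required I = P_cr·L_e²/(π²E) = 3.066×10^5 × 1.710² / (π² × 7.28×10^10) = 1.248×10^-6 m⁴
I_req = 1.248×10^6 mm⁴
Solid circle: I = πd⁴/64  ⇒  d = (64I/π)^(1/4) = (64×1.248×10^6/π)^(1/4) = 71.0 mm

d ≈ 71.0 mm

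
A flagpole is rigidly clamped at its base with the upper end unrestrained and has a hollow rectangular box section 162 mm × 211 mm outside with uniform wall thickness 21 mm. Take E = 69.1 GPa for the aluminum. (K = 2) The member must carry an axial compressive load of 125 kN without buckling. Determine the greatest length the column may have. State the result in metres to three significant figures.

Inner dimensions: h_i = 211 − 2×21 = 169.0 mm, b_i = 162 − 2×21 = 120.0 mm
Weak-axis I_min = (h_o·b_o³ − h_i·b_i³)/12 with b_o = 162, b_i = 120.0 mm (shorter outer/inner sides).
I_min = (211×162³ − 169.0×120.0³)/12 = 5.042×10^7 mm⁴
I = 5.042×10^-5 m⁴
At the buckling limit P_cr = P = 1.250×10^5 N
From P_cr = π²EI/(K·L)²:  L = (1/K)·√(π²EI/P_cr) = (1/2)·√(π²×6.91×10^10×5.042×10^-5/1.250×10^5)
L = 8.29 m

L_max ≈ 8.29 m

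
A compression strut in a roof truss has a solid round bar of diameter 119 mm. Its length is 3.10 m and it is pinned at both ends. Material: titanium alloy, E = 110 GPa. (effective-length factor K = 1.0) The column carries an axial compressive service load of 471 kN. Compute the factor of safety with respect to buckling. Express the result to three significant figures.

n ≈ 2.36

I = πd⁴/64 = π×119⁴/64 = 9.844×10^6 mm⁴
I = 9.844×10^6 mm⁴ = 9.844×10^-6 m⁴
Effective length L_e = K·L = 1 × 3.10 = 3.100 m
P_cr = π²EI / L_e² = π² × 110×10⁹ × 9.844×10^-6 / 3.100² = 1.112×10^6 N
Factor of safety n = P_cr / P = 1112.1 / 471 = 2.36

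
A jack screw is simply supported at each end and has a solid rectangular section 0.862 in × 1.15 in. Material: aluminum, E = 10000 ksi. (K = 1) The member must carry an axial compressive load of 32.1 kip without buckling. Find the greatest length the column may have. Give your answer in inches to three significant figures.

L_max ≈ 13.7 in

Buckling occurs about the weak axis: I_min = h·b³/12 with b = 0.862 in (the shorter side).
I_min = 1.15×0.862³/12 = 6.138×10^-2 in⁴
At the buckling limit P_cr = P = 3.210×10^4 lb
From P_cr = π²EI/(K·L)²:  L = (1/K)·√(π²EI/P_cr) = (1/1)·√(π²×1.00×10^7×6.138×10^-2/3.210×10^4)
L = 13.7 in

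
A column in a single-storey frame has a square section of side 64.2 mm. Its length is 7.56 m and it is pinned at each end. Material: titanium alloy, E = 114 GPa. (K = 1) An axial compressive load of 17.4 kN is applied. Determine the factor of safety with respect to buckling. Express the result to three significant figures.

n ≈ 1.60

I = a⁴/12 = 64.2⁴/12 = 1.416×10^6 mm⁴
I = 1.416×10^6 mm⁴ = 1.416×10^-6 m⁴
Effective length L_e = K·L = 1 × 7.56 = 7.560 m
P_cr = π²EI / L_e² = π² × 114×10⁹ × 1.416×10^-6 / 7.560² = 2.787×10^4 N
Factor of safety n = P_cr / P = 27.869 / 17.4 = 1.60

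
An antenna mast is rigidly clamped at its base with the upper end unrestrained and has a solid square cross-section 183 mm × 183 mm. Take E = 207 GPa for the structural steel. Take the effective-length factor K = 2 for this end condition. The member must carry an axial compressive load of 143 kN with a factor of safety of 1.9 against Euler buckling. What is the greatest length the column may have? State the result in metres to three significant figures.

L_max ≈ 13.3 m

I = a⁴/12 = 183⁴/12 = 9.346×10^7 mm⁴
I = 9.346×10^-5 m⁴
Required critical load P_cr = n·P = 1.9 × 143 = 271.7 kN = 2.717×10^5 N
From P_cr = π²EI/(K·L)²:  L = (1/K)·√(π²EI/P_cr) = (1/2)·√(π²×2.07×10^11×9.346×10^-5/2.717×10^5)
L = 13.3 m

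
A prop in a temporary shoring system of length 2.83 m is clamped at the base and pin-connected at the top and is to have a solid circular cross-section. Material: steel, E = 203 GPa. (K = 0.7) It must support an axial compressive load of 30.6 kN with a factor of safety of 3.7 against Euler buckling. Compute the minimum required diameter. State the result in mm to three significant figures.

d ≈ 46.1 mm

Required P_cr = n·P = 3.7 × 30.6 = 113.2 kN
L_e = K·L = 0.7 × 2.83 = 1.981 m
Required I = P_cr·L_e²/(π²E) = 1.132×10^5 × 1.981² / (π² × 2.03×10^11) = 2.218×10^-7 m⁴
I_req = 2.218×10^5 mm⁴
Solid circle: I = πd⁴/64  ⇒  d = (64I/π)^(1/4) = (64×2.218×10^5/π)^(1/4) = 46.1 mm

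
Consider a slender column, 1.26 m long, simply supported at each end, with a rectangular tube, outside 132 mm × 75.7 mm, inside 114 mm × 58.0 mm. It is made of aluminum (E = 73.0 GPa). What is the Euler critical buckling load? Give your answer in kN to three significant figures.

P_cr ≈ 1320 kN

Weak-axis I_min = (h_o·b_o³ − h_i·b_i³)/12 with b_o = 75.7, b_i = 58.00 mm (shorter outer/inner sides).
I_min = (132×75.7³ − 114.0×58.00³)/12 = 2.918×10^6 mm⁴
I = 2.918×10^6 mm⁴ = 2.918×10^-6 m⁴
Effective length L_e = K·L = 1 × 1.26 = 1.260 m
P_cr = π²EI / L_e² = π² × 73.0×10⁹ × 2.918×10^-6 / 1.260² = 1.324×10^6 N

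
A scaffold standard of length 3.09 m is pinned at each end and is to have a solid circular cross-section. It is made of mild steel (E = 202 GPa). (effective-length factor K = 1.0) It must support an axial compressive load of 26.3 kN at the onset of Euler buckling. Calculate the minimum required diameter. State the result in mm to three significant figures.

d ≈ 40.0 mm

L_e = K·L = 1 × 3.09 = 3.090 m
Required I = P_cr·L_e²/(π²E) = 2.630×10^4 × 3.090² / (π² × 2.02×10^11) = 1.260×10^-7 m⁴
I_req = 1.260×10^5 mm⁴
Solid circle: I = πd⁴/64  ⇒  d = (64I/π)^(1/4) = (64×1.260×10^5/π)^(1/4) = 40.0 mm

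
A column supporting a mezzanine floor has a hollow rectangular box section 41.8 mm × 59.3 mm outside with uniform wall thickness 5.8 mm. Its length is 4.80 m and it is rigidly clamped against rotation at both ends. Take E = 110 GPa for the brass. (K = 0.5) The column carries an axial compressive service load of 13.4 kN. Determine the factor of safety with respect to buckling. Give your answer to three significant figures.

Inner dimensions: h_i = 59.3 − 2×5.8 = 47.70 mm, b_i = 41.8 − 2×5.8 = 30.20 mm
Weak-axis I_min = (h_o·b_o³ − h_i·b_i³)/12 with b_o = 41.8, b_i = 30.20 mm (shorter outer/inner sides).
I_min = (59.3×41.8³ − 47.70×30.20³)/12 = 2.514×10^5 mm⁴
I = 2.514×10^5 mm⁴ = 2.514×10^-7 m⁴
Effective length L_e = K·L = 0.5 × 4.80 = 2.400 m
P_cr = π²EI / L_e² = π² × 110×10⁹ × 2.514×10^-7 / 2.400² = 4.739×10^4 N
Factor of safety n = P_cr / P = 47.389 / 13.4 = 3.54

n ≈ 3.54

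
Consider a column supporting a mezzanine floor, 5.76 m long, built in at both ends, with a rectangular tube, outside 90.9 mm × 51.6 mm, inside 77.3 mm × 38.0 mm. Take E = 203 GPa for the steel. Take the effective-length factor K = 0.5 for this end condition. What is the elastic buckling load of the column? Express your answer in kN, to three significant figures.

P_cr ≈ 166 kN

Weak-axis I_min = (h_o·b_o³ − h_i·b_i³)/12 with b_o = 51.6, b_i = 38.00 mm (shorter outer/inner sides).
I_min = (90.9×51.6³ − 77.30×38.00³)/12 = 6.872×10^5 mm⁴
I = 6.872×10^5 mm⁴ = 6.872×10^-7 m⁴
Effective length L_e = K·L = 0.5 × 5.76 = 2.880 m
P_cr = π²EI / L_e² = π² × 203×10⁹ × 6.872×10^-7 / 2.880² = 1.660×10^5 N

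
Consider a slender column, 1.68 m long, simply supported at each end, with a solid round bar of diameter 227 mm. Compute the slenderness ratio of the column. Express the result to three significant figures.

For a solid circle r = d/4 = 227/4 = 56.75 mm
L_e = K·L = 1 × 1.68 m = 1.680 m = 1680.0 mm
λ = L_e / r_min = 1680.0 / 56.75 = 29.6

λ ≈ 29.6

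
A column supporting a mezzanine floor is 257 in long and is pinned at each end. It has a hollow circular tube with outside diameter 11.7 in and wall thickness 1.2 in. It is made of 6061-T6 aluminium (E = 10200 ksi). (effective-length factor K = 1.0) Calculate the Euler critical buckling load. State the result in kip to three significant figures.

P_cr ≈ 842 kip

Inner diameter d_i = 11.7 − 2×1.2 = 9.300 in
I = π(d_o⁴ − d_i⁴)/64 = π(11.7⁴ − 9.300⁴)/64 = 552.6 in⁴
Effective length L_e = K·L = 1 × 257 = 257.0 in
P_cr = π²EI / L_e² = π² × 10200×10³ × 552.6 / 257.0² = 8.423×10^5 lb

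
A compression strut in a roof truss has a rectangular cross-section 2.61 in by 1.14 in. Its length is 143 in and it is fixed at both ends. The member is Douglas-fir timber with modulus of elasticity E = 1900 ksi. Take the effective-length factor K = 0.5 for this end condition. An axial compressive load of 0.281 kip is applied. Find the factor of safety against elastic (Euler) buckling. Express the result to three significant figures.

n ≈ 4.21

Buckling occurs about the weak axis: I_min = h·b³/12 with b = 1.14 in (the shorter side).
I_min = 2.61×1.14³/12 = 0.3222 in⁴
Effective length L_e = K·L = 0.5 × 143 = 71.50 in
P_cr = π²EI / L_e² = π² × 1900×10³ × 0.3222 / 71.50² = 1.182×10^3 lb
Factor of safety n = P_cr / P = 1.1820 / 0.281 = 4.21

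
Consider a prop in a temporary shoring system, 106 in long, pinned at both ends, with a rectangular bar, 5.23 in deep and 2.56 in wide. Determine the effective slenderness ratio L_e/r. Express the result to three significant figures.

Buckling occurs about the weak axis: I_min = h·b³/12 with b = 2.56 in (the shorter side).
I_min = 5.23×2.56³/12 = 7.312 in⁴
A = 13.39 in²;  r_min = √(I/A) = √(7.312/13.39) = 0.7390 in
L_e = K·L = 1 × 106 = 106.0 in
λ = L_e / r_min = 106.00 / 0.7390 = 143

λ ≈ 143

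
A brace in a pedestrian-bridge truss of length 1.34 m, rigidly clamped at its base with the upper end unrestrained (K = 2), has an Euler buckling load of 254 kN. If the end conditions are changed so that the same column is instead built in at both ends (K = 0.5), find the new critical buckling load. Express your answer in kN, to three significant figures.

P_cr ≈ 4060 kN

P_cr ∝ 1/K², so P_cr,new = P_cr,old × (K_old/K_new)² = 254 × (2/0.5)²
= 254 × 16.00 = 4060 kN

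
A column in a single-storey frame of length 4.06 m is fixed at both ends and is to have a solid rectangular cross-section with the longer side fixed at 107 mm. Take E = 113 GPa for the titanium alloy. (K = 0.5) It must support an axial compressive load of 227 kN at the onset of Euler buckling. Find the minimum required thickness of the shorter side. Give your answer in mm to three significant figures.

b ≈ 45.5 mm

L_e = K·L = 0.5 × 4.06 = 2.030 m
Required I = P_cr·L_e²/(π²E) = 2.270×10^5 × 2.030² / (π² × 1.13×10^11) = 8.388×10^-7 m⁴
I_req = 8.388×10^5 mm⁴
Rectangle, weak axis: I_min = h·b³/12 with h = 107 mm fixed  ⇒  b = (12I/h)^(1/3) = 45.5 mm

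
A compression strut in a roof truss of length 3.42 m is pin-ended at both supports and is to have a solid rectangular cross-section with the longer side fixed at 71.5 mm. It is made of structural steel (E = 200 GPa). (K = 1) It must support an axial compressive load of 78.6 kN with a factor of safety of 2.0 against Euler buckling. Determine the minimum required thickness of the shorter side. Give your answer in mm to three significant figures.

b ≈ 53.9 mm

Required P_cr = n·P = 2.0 × 78.6 = 157.2 kN
L_e = K·L = 1 × 3.42 = 3.420 m
Required I = P_cr·L_e²/(π²E) = 1.572×10^5 × 3.420² / (π² × 2.00×10^11) = 9.315×10^-7 m⁴
I_req = 9.315×10^5 mm⁴
Rectangle, weak axis: I_min = h·b³/12 with h = 71.5 mm fixed  ⇒  b = (12I/h)^(1/3) = 53.9 mm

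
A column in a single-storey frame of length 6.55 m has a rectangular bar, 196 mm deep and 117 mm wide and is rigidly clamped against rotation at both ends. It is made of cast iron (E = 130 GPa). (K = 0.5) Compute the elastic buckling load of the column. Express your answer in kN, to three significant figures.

Buckling occurs about the weak axis: I_min = h·b³/12 with b = 117 mm (the shorter side).
I_min = 196×117³/12 = 2.616×10^7 mm⁴
I = 2.616×10^7 mm⁴ = 2.616×10^-5 m⁴
Effective length L_e = K·L = 0.5 × 6.55 = 3.275 m
P_cr = π²EI / L_e² = π² × 130×10⁹ × 2.616×10^-5 / 3.275² = 3.129×10^6 N

P_cr ≈ 3130 kN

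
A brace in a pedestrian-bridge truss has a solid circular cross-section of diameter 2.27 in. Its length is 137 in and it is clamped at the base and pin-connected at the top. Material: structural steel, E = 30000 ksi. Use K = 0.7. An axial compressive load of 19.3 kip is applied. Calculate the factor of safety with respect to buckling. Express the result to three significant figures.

n ≈ 2.17

I = πd⁴/64 = π×2.27⁴/64 = 1.303 in⁴
Effective length L_e = K·L = 0.7 × 137 = 95.90 in
P_cr = π²EI / L_e² = π² × 30000×10³ × 1.303 / 95.90² = 4.196×10^4 lb
Factor of safety n = P_cr / P = 41.962 / 19.3 = 2.17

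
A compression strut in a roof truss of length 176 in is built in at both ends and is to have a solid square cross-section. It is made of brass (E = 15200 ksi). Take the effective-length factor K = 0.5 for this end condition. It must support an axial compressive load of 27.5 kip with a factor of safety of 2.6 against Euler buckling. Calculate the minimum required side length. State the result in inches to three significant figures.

a ≈ 2.58 in

Required P_cr = n·P = 2.6 × 27.5 = 71.50 kip
L_e = K·L = 0.5 × 176 = 88.00 in
Required I = P_cr·L_e²/(π²E) = 7.150×10^4 × 88.00² / (π² × 1.52×10^7) = 3.691 in⁴
Solid square: I = a⁴/12  ⇒  a = (12I)^(1/4) = (12×3.691)^(1/4) = 2.58 in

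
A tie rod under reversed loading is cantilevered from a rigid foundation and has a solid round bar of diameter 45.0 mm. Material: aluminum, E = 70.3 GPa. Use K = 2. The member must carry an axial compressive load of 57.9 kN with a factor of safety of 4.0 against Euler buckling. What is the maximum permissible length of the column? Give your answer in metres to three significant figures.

L_max ≈ 0.388 m

I = πd⁴/64 = π×45.0⁴/64 = 2.013×10^5 mm⁴
I = 2.013×10^-7 m⁴
Required critical load P_cr = n·P = 4.0 × 57.9 = 231.6 kN = 2.316×10^5 N
From P_cr = π²EI/(K·L)²:  L = (1/K)·√(π²EI/P_cr) = (1/2)·√(π²×7.03×10^10×2.013×10^-7/2.316×10^5)
L = 0.388 m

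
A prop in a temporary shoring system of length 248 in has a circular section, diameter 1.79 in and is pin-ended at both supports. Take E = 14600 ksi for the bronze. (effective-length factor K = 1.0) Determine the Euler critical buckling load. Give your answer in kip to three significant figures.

P_cr ≈ 1.18 kip

I = πd⁴/64 = π×1.79⁴/64 = 0.5039 in⁴
Effective length L_e = K·L = 1 × 248 = 248.0 in
P_cr = π²EI / L_e² = π² × 14600×10³ × 0.5039 / 248.0² = 1.181×10^3 lb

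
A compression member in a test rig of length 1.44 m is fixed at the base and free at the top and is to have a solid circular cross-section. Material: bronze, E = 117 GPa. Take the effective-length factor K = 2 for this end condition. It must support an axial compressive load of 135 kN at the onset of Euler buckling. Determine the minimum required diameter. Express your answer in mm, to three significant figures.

d ≈ 66.7 mm

L_e = K·L = 2 × 1.44 = 2.880 m
Required I = P_cr·L_e²/(π²E) = 1.350×10^5 × 2.880² / (π² × 1.17×10^11) = 9.697×10^-7 m⁴
I_req = 9.697×10^5 mm⁴
Solid circle: I = πd⁴/64  ⇒  d = (64I/π)^(1/4) = (64×9.697×10^5/π)^(1/4) = 66.7 mm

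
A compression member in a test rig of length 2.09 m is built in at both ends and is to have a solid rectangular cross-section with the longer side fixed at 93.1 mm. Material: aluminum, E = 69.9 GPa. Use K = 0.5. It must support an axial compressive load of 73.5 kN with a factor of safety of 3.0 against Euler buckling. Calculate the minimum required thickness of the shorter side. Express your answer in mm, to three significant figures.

b ≈ 35.6 mm

Required P_cr = n·P = 3.0 × 73.5 = 220.5 kN
L_e = K·L = 0.5 × 2.09 = 1.045 m
Required I = P_cr·L_e²/(π²E) = 2.205×10^5 × 1.045² / (π² × 6.99×10^10) = 3.490×10^-7 m⁴
I_req = 3.490×10^5 mm⁴
Rectangle, weak axis: I_min = h·b³/12 with h = 93.1 mm fixed  ⇒  b = (12I/h)^(1/3) = 35.6 mm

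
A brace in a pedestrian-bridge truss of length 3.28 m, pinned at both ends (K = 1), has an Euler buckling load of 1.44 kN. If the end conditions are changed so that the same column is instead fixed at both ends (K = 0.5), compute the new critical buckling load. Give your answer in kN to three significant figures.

P_cr ≈ 5.76 kN

P_cr ∝ 1/K², so P_cr,new = P_cr,old × (K_old/K_new)² = 1.44 × (1/0.5)²
= 1.44 × 4.000 = 5.76 kN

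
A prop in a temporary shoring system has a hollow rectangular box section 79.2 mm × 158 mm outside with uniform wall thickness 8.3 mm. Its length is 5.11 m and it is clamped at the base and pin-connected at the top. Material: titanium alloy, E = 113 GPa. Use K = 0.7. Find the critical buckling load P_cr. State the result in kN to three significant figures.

Inner dimensions: h_i = 158 − 2×8.3 = 141.4 mm, b_i = 79.2 − 2×8.3 = 62.60 mm
Weak-axis I_min = (h_o·b_o³ − h_i·b_i³)/12 with b_o = 79.2, b_i = 62.60 mm (shorter outer/inner sides).
I_min = (158×79.2³ − 141.4×62.60³)/12 = 3.650×10^6 mm⁴
I = 3.650×10^6 mm⁴ = 3.650×10^-6 m⁴
Effective length L_e = K·L = 0.7 × 5.11 = 3.577 m
P_cr = π²EI / L_e² = π² × 113×10⁹ × 3.650×10^-6 / 3.577² = 3.182×10^5 N

P_cr ≈ 318 kN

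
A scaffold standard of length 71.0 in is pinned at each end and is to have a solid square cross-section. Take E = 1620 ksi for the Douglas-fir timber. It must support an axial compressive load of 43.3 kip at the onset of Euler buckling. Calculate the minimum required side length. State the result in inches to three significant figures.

a ≈ 3.58 in

L_e = K·L = 1 × 71.0 = 71.00 in
Required I = P_cr·L_e²/(π²E) = 4.330×10^4 × 71.00² / (π² × 1.62×10^6) = 13.65 in⁴
Solid square: I = a⁴/12  ⇒  a = (12I)^(1/4) = (12×13.65)^(1/4) = 3.58 in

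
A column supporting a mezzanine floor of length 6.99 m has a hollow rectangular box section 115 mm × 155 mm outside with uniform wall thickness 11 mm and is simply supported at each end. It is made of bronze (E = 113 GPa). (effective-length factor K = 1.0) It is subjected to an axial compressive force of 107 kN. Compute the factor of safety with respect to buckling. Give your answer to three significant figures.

Inner dimensions: h_i = 155 − 2×11 = 133.0 mm, b_i = 115 − 2×11 = 93.00 mm
Weak-axis I_min = (h_o·b_o³ − h_i·b_i³)/12 with b_o = 115, b_i = 93.00 mm (shorter outer/inner sides).
I_min = (155×115³ − 133.0×93.00³)/12 = 1.073×10^7 mm⁴
I = 1.073×10^7 mm⁴ = 1.073×10^-5 m⁴
Effective length L_e = K·L = 1 × 6.99 = 6.990 m
P_cr = π²EI / L_e² = π² × 113×10⁹ × 1.073×10^-5 / 6.990² = 2.449×10^5 N
Factor of safety n = P_cr / P = 244.91 / 107 = 2.29

n ≈ 2.29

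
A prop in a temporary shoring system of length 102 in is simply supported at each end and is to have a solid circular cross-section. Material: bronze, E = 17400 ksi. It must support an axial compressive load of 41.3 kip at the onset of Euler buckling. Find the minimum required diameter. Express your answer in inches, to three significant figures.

L_e = K·L = 1 × 102 = 102.0 in
Required I = P_cr·L_e²/(π²E) = 4.130×10^4 × 102.0² / (π² × 1.74×10^7) = 2.502 in⁴
Solid circle: I = πd⁴/64  ⇒  d = (64I/π)^(1/4) = (64×2.502/π)^(1/4) = 2.67 in

d ≈ 2.67 in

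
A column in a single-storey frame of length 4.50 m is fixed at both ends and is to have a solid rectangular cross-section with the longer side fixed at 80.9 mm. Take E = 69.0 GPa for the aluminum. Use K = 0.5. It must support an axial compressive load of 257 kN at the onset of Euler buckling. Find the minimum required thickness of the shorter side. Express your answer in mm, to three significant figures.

b ≈ 65.7 mm

L_e = K·L = 0.5 × 4.50 = 2.250 m
Required I = P_cr·L_e²/(π²E) = 2.570×10^5 × 2.250² / (π² × 6.90×10^10) = 1.911×10^-6 m⁴
I_req = 1.911×10^6 mm⁴
Rectangle, weak axis: I_min = h·b³/12 with h = 80.9 mm fixed  ⇒  b = (12I/h)^(1/3) = 65.7 mm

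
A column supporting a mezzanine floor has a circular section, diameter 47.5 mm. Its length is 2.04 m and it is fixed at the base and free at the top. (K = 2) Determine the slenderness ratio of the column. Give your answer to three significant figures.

λ ≈ 344

I = πd⁴/64 = π×47.5⁴/64 = 2.499×10^5 mm⁴
A = 1.772×10^3 mm²;  r_min = √(I/A) = √(2.499×10^5/1.772×10^3) = 11.88 mm
L_e = K·L = 2 × 2.04 m = 4.080 m = 4080.0 mm
λ = L_e / r_min = 4080.0 / 11.88 = 344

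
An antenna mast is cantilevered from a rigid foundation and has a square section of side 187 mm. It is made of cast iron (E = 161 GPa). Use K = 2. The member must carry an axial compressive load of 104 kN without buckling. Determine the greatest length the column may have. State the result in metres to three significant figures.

I = a⁴/12 = 187⁴/12 = 1.019×10^8 mm⁴
I = 1.019×10^-4 m⁴
At the buckling limit P_cr = P = 1.040×10^5 N
From P_cr = π²EI/(K·L)²:  L = (1/K)·√(π²EI/P_cr) = (1/2)·√(π²×1.61×10^11×1.019×10^-4/1.040×10^5)
L = 19.7 m

L_max ≈ 19.7 m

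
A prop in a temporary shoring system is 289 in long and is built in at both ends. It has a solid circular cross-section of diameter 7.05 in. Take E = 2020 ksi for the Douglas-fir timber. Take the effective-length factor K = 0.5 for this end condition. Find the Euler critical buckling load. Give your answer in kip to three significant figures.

I = πd⁴/64 = π×7.05⁴/64 = 121.3 in⁴
Effective length L_e = K·L = 0.5 × 289 = 144.5 in
P_cr = π²EI / L_e² = π² × 2020×10³ × 121.3 / 144.5² = 1.158×10^5 lb

P_cr ≈ 116 kip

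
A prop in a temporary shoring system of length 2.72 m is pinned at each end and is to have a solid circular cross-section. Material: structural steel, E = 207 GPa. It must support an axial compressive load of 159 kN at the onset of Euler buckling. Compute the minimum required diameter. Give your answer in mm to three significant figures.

L_e = K·L = 1 × 2.72 = 2.720 m
Required I = P_cr·L_e²/(π²E) = 1.590×10^5 × 2.720² / (π² × 2.07×10^11) = 5.758×10^-7 m⁴
I_req = 5.758×10^5 mm⁴
Solid circle: I = πd⁴/64  ⇒  d = (64I/π)^(1/4) = (64×5.758×10^5/π)^(1/4) = 58.5 mm

d ≈ 58.5 mm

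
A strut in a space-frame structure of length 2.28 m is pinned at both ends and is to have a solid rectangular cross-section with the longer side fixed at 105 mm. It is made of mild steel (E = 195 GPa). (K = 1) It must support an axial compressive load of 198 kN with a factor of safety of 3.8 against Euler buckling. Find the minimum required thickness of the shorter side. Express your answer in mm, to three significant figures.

b ≈ 61.5 mm

Required P_cr = n·P = 3.8 × 198 = 752.4 kN
L_e = K·L = 1 × 2.28 = 2.280 m
Required I = P_cr·L_e²/(π²E) = 7.524×10^5 × 2.280² / (π² × 1.95×10^11) = 2.032×10^-6 m⁴
I_req = 2.032×10^6 mm⁴
Rectangle, weak axis: I_min = h·b³/12 with h = 105 mm fixed  ⇒  b = (12I/h)^(1/3) = 61.5 mm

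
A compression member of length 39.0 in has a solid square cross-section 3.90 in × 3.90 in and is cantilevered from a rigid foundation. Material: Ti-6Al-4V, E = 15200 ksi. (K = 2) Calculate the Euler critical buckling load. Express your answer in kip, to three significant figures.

I = a⁴/12 = 3.90⁴/12 = 19.28 in⁴
Effective length L_e = K·L = 2 × 39.0 = 78.00 in
P_cr = π²EI / L_e² = π² × 15200×10³ × 19.28 / 78.00² = 4.754×10^5 lb

P_cr ≈ 475 kip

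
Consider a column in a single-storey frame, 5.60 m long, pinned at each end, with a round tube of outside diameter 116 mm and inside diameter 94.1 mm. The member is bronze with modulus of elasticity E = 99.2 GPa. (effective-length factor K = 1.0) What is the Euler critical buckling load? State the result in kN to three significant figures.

P_cr ≈ 157 kN

d_o = 116 mm, d_i = 94.1 mm
I = π(d_o⁴ − d_i⁴)/64 = π(116⁴ − 94.10⁴)/64 = 5.039×10^6 mm⁴
I = 5.039×10^6 mm⁴ = 5.039×10^-6 m⁴
Effective length L_e = K·L = 1 × 5.60 = 5.600 m
P_cr = π²EI / L_e² = π² × 99.2×10⁹ × 5.039×10^-6 / 5.600² = 1.573×10^5 N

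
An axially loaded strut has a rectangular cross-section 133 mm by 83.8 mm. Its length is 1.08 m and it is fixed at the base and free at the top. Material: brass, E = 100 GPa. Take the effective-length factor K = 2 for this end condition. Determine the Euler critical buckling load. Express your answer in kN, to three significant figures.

Buckling occurs about the weak axis: I_min = h·b³/12 with b = 83.8 mm (the shorter side).
I_min = 133×83.8³/12 = 6.522×10^6 mm⁴
I = 6.522×10^6 mm⁴ = 6.522×10^-6 m⁴
Effective length L_e = K·L = 2 × 1.08 = 2.160 m
P_cr = π²EI / L_e² = π² × 100×10⁹ × 6.522×10^-6 / 2.160² = 1.380×10^6 N

P_cr ≈ 1380 kN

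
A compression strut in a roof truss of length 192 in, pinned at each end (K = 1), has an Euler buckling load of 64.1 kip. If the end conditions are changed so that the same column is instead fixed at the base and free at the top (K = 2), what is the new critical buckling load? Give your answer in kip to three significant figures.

P_cr ∝ 1/K², so P_cr,new = P_cr,old × (K_old/K_new)² = 64.1 × (1/2)²
= 64.1 × 0.2500 = 16.0 kip

P_cr ≈ 16.0 kip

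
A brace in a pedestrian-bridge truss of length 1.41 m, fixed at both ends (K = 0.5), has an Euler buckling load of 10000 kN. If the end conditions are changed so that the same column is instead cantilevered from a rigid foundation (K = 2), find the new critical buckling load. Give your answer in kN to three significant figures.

P_cr ∝ 1/K², so P_cr,new = P_cr,old × (K_old/K_new)² = 10000 × (0.5/2)²
= 10000 × 0.06250 = 625 kN

P_cr ≈ 625 kN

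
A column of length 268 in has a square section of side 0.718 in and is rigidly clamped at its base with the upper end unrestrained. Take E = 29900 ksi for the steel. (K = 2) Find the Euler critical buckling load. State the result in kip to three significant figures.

I = a⁴/12 = 0.718⁴/12 = 2.215×10^-2 in⁴
Effective length L_e = K·L = 2 × 268 = 536.0 in
P_cr = π²EI / L_e² = π² × 29900×10³ × 2.215×10^-2 / 536.0² = 22.75 lb

P_cr ≈ 0.0227 kip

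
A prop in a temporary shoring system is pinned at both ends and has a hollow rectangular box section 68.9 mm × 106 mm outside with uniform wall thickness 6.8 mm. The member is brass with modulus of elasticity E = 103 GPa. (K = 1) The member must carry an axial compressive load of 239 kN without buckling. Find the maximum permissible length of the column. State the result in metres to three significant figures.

L_max ≈ 2.60 m

Inner dimensions: h_i = 106 − 2×6.8 = 92.40 mm, b_i = 68.9 − 2×6.8 = 55.30 mm
Weak-axis I_min = (h_o·b_o³ − h_i·b_i³)/12 with b_o = 68.9, b_i = 55.30 mm (shorter outer/inner sides).
I_min = (106×68.9³ − 92.40×55.30³)/12 = 1.587×10^6 mm⁴
I = 1.587×10^-6 m⁴
At the buckling limit P_cr = P = 2.390×10^5 N
From P_cr = π²EI/(K·L)²:  L = (1/K)·√(π²EI/P_cr) = (1/1)·√(π²×1.03×10^11×1.587×10^-6/2.390×10^5)
L = 2.60 m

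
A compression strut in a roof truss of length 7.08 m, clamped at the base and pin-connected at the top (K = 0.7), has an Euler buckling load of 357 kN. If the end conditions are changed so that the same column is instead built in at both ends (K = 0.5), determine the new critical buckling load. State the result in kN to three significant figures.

P_cr ∝ 1/K², so P_cr,new = P_cr,old × (K_old/K_new)² = 357 × (0.7/0.5)²
= 357 × 1.960 = 700 kN

P_cr ≈ 700 kN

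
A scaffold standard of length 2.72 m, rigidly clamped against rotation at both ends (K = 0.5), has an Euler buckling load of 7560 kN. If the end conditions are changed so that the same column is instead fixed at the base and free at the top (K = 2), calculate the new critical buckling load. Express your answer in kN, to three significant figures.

P_cr ≈ 472 kN

P_cr ∝ 1/K², so P_cr,new = P_cr,old × (K_old/K_new)² = 7560 × (0.5/2)²
= 7560 × 0.06250 = 472 kN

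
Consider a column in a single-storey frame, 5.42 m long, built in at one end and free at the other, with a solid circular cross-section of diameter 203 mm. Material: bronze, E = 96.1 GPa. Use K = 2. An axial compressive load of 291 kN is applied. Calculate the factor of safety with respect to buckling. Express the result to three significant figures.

n ≈ 2.31

I = πd⁴/64 = π×203⁴/64 = 8.336×10^7 mm⁴
I = 8.336×10^7 mm⁴ = 8.336×10^-5 m⁴
Effective length L_e = K·L = 2 × 5.42 = 10.84 m
P_cr = π²EI / L_e² = π² × 96.1×10⁹ × 8.336×10^-5 / 10.84² = 6.729×10^5 N
Factor of safety n = P_cr / P = 672.85 / 291 = 2.31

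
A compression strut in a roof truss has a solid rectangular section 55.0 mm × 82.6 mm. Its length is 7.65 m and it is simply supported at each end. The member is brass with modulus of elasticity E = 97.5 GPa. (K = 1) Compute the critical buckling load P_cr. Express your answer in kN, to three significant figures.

P_cr ≈ 18.8 kN

Buckling occurs about the weak axis: I_min = h·b³/12 with b = 55.0 mm (the shorter side).
I_min = 82.6×55.0³/12 = 1.145×10^6 mm⁴
I = 1.145×10^6 mm⁴ = 1.145×10^-6 m⁴
Effective length L_e = K·L = 1 × 7.65 = 7.650 m
P_cr = π²EI / L_e² = π² × 97.5×10⁹ × 1.145×10^-6 / 7.650² = 1.883×10^4 N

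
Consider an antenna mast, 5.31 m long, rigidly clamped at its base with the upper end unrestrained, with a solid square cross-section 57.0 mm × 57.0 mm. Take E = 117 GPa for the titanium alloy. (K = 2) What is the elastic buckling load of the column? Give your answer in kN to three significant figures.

P_cr ≈ 9.01 kN

I = a⁴/12 = 57.0⁴/12 = 8.797×10^5 mm⁴
I = 8.797×10^5 mm⁴ = 8.797×10^-7 m⁴
Effective length L_e = K·L = 2 × 5.31 = 10.62 m
P_cr = π²EI / L_e² = π² × 117×10⁹ × 8.797×10^-7 / 10.62² = 9.006×10^3 N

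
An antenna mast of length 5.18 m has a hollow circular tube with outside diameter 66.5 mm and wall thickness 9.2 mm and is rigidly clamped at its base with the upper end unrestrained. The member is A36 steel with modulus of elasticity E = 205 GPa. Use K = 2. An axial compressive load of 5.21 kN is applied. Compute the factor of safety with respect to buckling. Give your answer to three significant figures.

Inner diameter d_i = 66.5 − 2×9.2 = 48.10 mm
I = π(d_o⁴ − d_i⁴)/64 = π(66.5⁴ − 48.10⁴)/64 = 6.972×10^5 mm⁴
I = 6.972×10^5 mm⁴ = 6.972×10^-7 m⁴
Effective length L_e = K·L = 2 × 5.18 = 10.36 m
P_cr = π²EI / L_e² = π² × 205×10⁹ × 6.972×10^-7 / 10.36² = 1.314×10^4 N
Factor of safety n = P_cr / P = 13.143 / 5.21 = 2.52

n ≈ 2.52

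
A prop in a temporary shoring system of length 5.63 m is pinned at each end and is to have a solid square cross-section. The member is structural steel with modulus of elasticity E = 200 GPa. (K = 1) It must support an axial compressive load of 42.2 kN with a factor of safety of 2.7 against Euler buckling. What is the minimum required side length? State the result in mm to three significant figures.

a ≈ 68.5 mm

Required P_cr = n·P = 2.7 × 42.2 = 113.9 kN
L_e = K·L = 1 × 5.63 = 5.630 m
Required I = P_cr·L_e²/(π²E) = 1.139×10^5 × 5.630² / (π² × 2.00×10^11) = 1.830×10^-6 m⁴
I_req = 1.830×10^6 mm⁴
Solid square: I = a⁴/12  ⇒  a = (12I)^(1/4) = (12×1.830×10^6)^(1/4) = 68.5 mm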